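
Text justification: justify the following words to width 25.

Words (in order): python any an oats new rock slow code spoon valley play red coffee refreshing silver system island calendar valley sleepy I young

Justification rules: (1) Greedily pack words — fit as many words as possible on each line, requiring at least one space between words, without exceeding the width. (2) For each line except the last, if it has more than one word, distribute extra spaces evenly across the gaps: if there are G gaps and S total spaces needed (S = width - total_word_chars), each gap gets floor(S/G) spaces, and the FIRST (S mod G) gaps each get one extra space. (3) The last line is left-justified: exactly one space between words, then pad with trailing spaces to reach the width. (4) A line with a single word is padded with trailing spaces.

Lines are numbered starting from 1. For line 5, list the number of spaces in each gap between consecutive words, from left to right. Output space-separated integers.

Answer: 3 2

Derivation:
Line 1: ['python', 'any', 'an', 'oats', 'new'] (min_width=22, slack=3)
Line 2: ['rock', 'slow', 'code', 'spoon'] (min_width=20, slack=5)
Line 3: ['valley', 'play', 'red', 'coffee'] (min_width=22, slack=3)
Line 4: ['refreshing', 'silver', 'system'] (min_width=24, slack=1)
Line 5: ['island', 'calendar', 'valley'] (min_width=22, slack=3)
Line 6: ['sleepy', 'I', 'young'] (min_width=14, slack=11)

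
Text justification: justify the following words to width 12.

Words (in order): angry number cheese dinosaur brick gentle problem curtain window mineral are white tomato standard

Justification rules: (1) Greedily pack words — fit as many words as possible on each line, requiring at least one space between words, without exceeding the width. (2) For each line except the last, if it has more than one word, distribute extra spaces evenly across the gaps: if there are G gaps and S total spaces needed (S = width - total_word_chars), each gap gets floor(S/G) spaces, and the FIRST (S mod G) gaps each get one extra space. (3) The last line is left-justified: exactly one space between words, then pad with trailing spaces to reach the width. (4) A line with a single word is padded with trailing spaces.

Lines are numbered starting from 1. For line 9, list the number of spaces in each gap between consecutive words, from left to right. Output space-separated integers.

Line 1: ['angry', 'number'] (min_width=12, slack=0)
Line 2: ['cheese'] (min_width=6, slack=6)
Line 3: ['dinosaur'] (min_width=8, slack=4)
Line 4: ['brick', 'gentle'] (min_width=12, slack=0)
Line 5: ['problem'] (min_width=7, slack=5)
Line 6: ['curtain'] (min_width=7, slack=5)
Line 7: ['window'] (min_width=6, slack=6)
Line 8: ['mineral', 'are'] (min_width=11, slack=1)
Line 9: ['white', 'tomato'] (min_width=12, slack=0)
Line 10: ['standard'] (min_width=8, slack=4)

Answer: 1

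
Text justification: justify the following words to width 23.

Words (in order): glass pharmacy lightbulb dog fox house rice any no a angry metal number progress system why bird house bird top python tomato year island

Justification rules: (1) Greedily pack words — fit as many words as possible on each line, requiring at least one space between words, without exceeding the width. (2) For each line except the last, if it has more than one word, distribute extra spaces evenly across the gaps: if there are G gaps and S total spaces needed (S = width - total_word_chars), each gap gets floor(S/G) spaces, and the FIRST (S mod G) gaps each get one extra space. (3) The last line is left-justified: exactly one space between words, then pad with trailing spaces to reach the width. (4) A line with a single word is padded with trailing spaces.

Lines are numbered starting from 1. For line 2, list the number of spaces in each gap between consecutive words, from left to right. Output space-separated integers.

Answer: 1 1 1

Derivation:
Line 1: ['glass', 'pharmacy'] (min_width=14, slack=9)
Line 2: ['lightbulb', 'dog', 'fox', 'house'] (min_width=23, slack=0)
Line 3: ['rice', 'any', 'no', 'a', 'angry'] (min_width=19, slack=4)
Line 4: ['metal', 'number', 'progress'] (min_width=21, slack=2)
Line 5: ['system', 'why', 'bird', 'house'] (min_width=21, slack=2)
Line 6: ['bird', 'top', 'python', 'tomato'] (min_width=22, slack=1)
Line 7: ['year', 'island'] (min_width=11, slack=12)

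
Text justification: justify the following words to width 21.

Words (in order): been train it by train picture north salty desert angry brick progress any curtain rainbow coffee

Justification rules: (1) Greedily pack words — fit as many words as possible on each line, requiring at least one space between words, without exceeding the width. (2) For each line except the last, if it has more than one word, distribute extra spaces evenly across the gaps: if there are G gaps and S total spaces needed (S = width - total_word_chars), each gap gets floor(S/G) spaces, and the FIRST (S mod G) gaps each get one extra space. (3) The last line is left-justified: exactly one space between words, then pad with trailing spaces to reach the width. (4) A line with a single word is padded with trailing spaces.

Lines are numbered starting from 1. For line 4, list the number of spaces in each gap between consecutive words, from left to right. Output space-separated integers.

Line 1: ['been', 'train', 'it', 'by'] (min_width=16, slack=5)
Line 2: ['train', 'picture', 'north'] (min_width=19, slack=2)
Line 3: ['salty', 'desert', 'angry'] (min_width=18, slack=3)
Line 4: ['brick', 'progress', 'any'] (min_width=18, slack=3)
Line 5: ['curtain', 'rainbow'] (min_width=15, slack=6)
Line 6: ['coffee'] (min_width=6, slack=15)

Answer: 3 2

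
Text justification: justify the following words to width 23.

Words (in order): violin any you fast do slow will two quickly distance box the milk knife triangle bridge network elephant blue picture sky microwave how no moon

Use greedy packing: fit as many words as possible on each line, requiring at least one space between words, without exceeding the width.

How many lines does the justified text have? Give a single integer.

Line 1: ['violin', 'any', 'you', 'fast', 'do'] (min_width=22, slack=1)
Line 2: ['slow', 'will', 'two', 'quickly'] (min_width=21, slack=2)
Line 3: ['distance', 'box', 'the', 'milk'] (min_width=21, slack=2)
Line 4: ['knife', 'triangle', 'bridge'] (min_width=21, slack=2)
Line 5: ['network', 'elephant', 'blue'] (min_width=21, slack=2)
Line 6: ['picture', 'sky', 'microwave'] (min_width=21, slack=2)
Line 7: ['how', 'no', 'moon'] (min_width=11, slack=12)
Total lines: 7

Answer: 7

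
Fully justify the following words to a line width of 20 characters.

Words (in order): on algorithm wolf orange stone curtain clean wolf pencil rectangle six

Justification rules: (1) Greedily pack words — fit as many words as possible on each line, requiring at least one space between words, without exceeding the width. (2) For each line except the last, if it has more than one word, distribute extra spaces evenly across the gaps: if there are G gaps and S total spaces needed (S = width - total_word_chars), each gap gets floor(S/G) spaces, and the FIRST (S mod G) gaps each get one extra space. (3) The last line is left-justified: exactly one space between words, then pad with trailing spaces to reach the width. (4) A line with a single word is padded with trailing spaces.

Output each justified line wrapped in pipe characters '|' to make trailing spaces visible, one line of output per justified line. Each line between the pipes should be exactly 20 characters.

Line 1: ['on', 'algorithm', 'wolf'] (min_width=17, slack=3)
Line 2: ['orange', 'stone', 'curtain'] (min_width=20, slack=0)
Line 3: ['clean', 'wolf', 'pencil'] (min_width=17, slack=3)
Line 4: ['rectangle', 'six'] (min_width=13, slack=7)

Answer: |on   algorithm  wolf|
|orange stone curtain|
|clean   wolf  pencil|
|rectangle six       |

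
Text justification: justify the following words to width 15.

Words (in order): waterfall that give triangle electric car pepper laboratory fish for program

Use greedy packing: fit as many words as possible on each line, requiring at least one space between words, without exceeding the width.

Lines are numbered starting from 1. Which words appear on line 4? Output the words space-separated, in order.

Answer: pepper

Derivation:
Line 1: ['waterfall', 'that'] (min_width=14, slack=1)
Line 2: ['give', 'triangle'] (min_width=13, slack=2)
Line 3: ['electric', 'car'] (min_width=12, slack=3)
Line 4: ['pepper'] (min_width=6, slack=9)
Line 5: ['laboratory', 'fish'] (min_width=15, slack=0)
Line 6: ['for', 'program'] (min_width=11, slack=4)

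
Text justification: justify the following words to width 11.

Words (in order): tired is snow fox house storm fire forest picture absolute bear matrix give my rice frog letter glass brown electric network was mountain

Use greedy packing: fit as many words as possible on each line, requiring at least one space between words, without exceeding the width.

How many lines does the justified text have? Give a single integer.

Answer: 14

Derivation:
Line 1: ['tired', 'is'] (min_width=8, slack=3)
Line 2: ['snow', 'fox'] (min_width=8, slack=3)
Line 3: ['house', 'storm'] (min_width=11, slack=0)
Line 4: ['fire', 'forest'] (min_width=11, slack=0)
Line 5: ['picture'] (min_width=7, slack=4)
Line 6: ['absolute'] (min_width=8, slack=3)
Line 7: ['bear', 'matrix'] (min_width=11, slack=0)
Line 8: ['give', 'my'] (min_width=7, slack=4)
Line 9: ['rice', 'frog'] (min_width=9, slack=2)
Line 10: ['letter'] (min_width=6, slack=5)
Line 11: ['glass', 'brown'] (min_width=11, slack=0)
Line 12: ['electric'] (min_width=8, slack=3)
Line 13: ['network', 'was'] (min_width=11, slack=0)
Line 14: ['mountain'] (min_width=8, slack=3)
Total lines: 14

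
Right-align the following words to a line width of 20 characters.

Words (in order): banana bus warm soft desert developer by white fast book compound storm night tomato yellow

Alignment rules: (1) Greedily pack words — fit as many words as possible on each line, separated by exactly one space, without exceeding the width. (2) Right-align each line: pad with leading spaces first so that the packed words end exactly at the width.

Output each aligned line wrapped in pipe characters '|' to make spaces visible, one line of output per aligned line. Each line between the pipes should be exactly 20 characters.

Answer: |banana bus warm soft|
| desert developer by|
|     white fast book|
|compound storm night|
|       tomato yellow|

Derivation:
Line 1: ['banana', 'bus', 'warm', 'soft'] (min_width=20, slack=0)
Line 2: ['desert', 'developer', 'by'] (min_width=19, slack=1)
Line 3: ['white', 'fast', 'book'] (min_width=15, slack=5)
Line 4: ['compound', 'storm', 'night'] (min_width=20, slack=0)
Line 5: ['tomato', 'yellow'] (min_width=13, slack=7)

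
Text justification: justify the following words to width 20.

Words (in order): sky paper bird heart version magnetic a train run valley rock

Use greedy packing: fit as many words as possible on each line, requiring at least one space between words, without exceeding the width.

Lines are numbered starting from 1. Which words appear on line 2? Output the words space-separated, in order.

Answer: version magnetic a

Derivation:
Line 1: ['sky', 'paper', 'bird', 'heart'] (min_width=20, slack=0)
Line 2: ['version', 'magnetic', 'a'] (min_width=18, slack=2)
Line 3: ['train', 'run', 'valley'] (min_width=16, slack=4)
Line 4: ['rock'] (min_width=4, slack=16)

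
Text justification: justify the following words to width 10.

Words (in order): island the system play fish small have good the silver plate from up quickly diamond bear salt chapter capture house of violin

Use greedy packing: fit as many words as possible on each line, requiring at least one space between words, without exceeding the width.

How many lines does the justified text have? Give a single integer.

Line 1: ['island', 'the'] (min_width=10, slack=0)
Line 2: ['system'] (min_width=6, slack=4)
Line 3: ['play', 'fish'] (min_width=9, slack=1)
Line 4: ['small', 'have'] (min_width=10, slack=0)
Line 5: ['good', 'the'] (min_width=8, slack=2)
Line 6: ['silver'] (min_width=6, slack=4)
Line 7: ['plate', 'from'] (min_width=10, slack=0)
Line 8: ['up', 'quickly'] (min_width=10, slack=0)
Line 9: ['diamond'] (min_width=7, slack=3)
Line 10: ['bear', 'salt'] (min_width=9, slack=1)
Line 11: ['chapter'] (min_width=7, slack=3)
Line 12: ['capture'] (min_width=7, slack=3)
Line 13: ['house', 'of'] (min_width=8, slack=2)
Line 14: ['violin'] (min_width=6, slack=4)
Total lines: 14

Answer: 14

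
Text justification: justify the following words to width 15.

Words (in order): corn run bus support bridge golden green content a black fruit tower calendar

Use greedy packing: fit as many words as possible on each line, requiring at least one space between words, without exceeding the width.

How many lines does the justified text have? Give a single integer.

Line 1: ['corn', 'run', 'bus'] (min_width=12, slack=3)
Line 2: ['support', 'bridge'] (min_width=14, slack=1)
Line 3: ['golden', 'green'] (min_width=12, slack=3)
Line 4: ['content', 'a', 'black'] (min_width=15, slack=0)
Line 5: ['fruit', 'tower'] (min_width=11, slack=4)
Line 6: ['calendar'] (min_width=8, slack=7)
Total lines: 6

Answer: 6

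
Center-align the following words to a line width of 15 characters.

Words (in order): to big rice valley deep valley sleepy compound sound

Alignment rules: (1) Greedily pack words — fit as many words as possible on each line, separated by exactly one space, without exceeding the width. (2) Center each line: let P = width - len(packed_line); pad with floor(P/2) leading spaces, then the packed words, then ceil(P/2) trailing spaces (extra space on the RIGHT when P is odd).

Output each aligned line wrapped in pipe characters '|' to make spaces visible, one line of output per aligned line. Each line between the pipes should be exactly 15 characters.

Answer: |  to big rice  |
|  valley deep  |
| valley sleepy |
|compound sound |

Derivation:
Line 1: ['to', 'big', 'rice'] (min_width=11, slack=4)
Line 2: ['valley', 'deep'] (min_width=11, slack=4)
Line 3: ['valley', 'sleepy'] (min_width=13, slack=2)
Line 4: ['compound', 'sound'] (min_width=14, slack=1)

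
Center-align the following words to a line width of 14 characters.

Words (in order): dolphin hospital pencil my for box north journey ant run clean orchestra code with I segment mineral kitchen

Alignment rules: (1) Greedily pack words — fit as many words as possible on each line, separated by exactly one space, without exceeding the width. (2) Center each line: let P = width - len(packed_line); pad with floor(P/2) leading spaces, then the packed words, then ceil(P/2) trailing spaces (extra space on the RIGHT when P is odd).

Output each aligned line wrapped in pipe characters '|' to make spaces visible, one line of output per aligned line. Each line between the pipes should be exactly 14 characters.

Answer: |   dolphin    |
|   hospital   |
|pencil my for |
|  box north   |
| journey ant  |
|  run clean   |
|orchestra code|
|with I segment|
|   mineral    |
|   kitchen    |

Derivation:
Line 1: ['dolphin'] (min_width=7, slack=7)
Line 2: ['hospital'] (min_width=8, slack=6)
Line 3: ['pencil', 'my', 'for'] (min_width=13, slack=1)
Line 4: ['box', 'north'] (min_width=9, slack=5)
Line 5: ['journey', 'ant'] (min_width=11, slack=3)
Line 6: ['run', 'clean'] (min_width=9, slack=5)
Line 7: ['orchestra', 'code'] (min_width=14, slack=0)
Line 8: ['with', 'I', 'segment'] (min_width=14, slack=0)
Line 9: ['mineral'] (min_width=7, slack=7)
Line 10: ['kitchen'] (min_width=7, slack=7)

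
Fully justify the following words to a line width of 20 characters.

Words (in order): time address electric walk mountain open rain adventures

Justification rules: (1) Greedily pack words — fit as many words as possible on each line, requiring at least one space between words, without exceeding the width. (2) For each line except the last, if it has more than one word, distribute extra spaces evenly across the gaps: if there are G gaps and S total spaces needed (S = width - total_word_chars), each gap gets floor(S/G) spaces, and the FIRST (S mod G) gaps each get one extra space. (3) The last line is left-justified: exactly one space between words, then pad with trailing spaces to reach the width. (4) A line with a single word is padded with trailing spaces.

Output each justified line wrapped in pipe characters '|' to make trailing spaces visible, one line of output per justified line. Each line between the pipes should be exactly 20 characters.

Answer: |time         address|
|electric        walk|
|mountain  open  rain|
|adventures          |

Derivation:
Line 1: ['time', 'address'] (min_width=12, slack=8)
Line 2: ['electric', 'walk'] (min_width=13, slack=7)
Line 3: ['mountain', 'open', 'rain'] (min_width=18, slack=2)
Line 4: ['adventures'] (min_width=10, slack=10)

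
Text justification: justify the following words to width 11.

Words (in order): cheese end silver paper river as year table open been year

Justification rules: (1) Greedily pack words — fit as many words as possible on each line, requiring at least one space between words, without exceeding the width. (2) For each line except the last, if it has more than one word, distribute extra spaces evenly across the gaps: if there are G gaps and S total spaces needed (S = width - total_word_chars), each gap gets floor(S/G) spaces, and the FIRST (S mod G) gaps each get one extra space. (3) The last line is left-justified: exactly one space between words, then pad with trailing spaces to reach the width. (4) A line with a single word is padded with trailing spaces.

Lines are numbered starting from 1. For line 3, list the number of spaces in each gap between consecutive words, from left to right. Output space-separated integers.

Answer: 1

Derivation:
Line 1: ['cheese', 'end'] (min_width=10, slack=1)
Line 2: ['silver'] (min_width=6, slack=5)
Line 3: ['paper', 'river'] (min_width=11, slack=0)
Line 4: ['as', 'year'] (min_width=7, slack=4)
Line 5: ['table', 'open'] (min_width=10, slack=1)
Line 6: ['been', 'year'] (min_width=9, slack=2)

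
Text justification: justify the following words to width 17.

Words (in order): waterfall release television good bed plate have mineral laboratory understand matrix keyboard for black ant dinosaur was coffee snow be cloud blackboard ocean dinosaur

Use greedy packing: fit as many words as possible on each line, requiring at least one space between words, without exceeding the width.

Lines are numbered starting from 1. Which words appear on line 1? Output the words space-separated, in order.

Answer: waterfall release

Derivation:
Line 1: ['waterfall', 'release'] (min_width=17, slack=0)
Line 2: ['television', 'good'] (min_width=15, slack=2)
Line 3: ['bed', 'plate', 'have'] (min_width=14, slack=3)
Line 4: ['mineral'] (min_width=7, slack=10)
Line 5: ['laboratory'] (min_width=10, slack=7)
Line 6: ['understand', 'matrix'] (min_width=17, slack=0)
Line 7: ['keyboard', 'for'] (min_width=12, slack=5)
Line 8: ['black', 'ant'] (min_width=9, slack=8)
Line 9: ['dinosaur', 'was'] (min_width=12, slack=5)
Line 10: ['coffee', 'snow', 'be'] (min_width=14, slack=3)
Line 11: ['cloud', 'blackboard'] (min_width=16, slack=1)
Line 12: ['ocean', 'dinosaur'] (min_width=14, slack=3)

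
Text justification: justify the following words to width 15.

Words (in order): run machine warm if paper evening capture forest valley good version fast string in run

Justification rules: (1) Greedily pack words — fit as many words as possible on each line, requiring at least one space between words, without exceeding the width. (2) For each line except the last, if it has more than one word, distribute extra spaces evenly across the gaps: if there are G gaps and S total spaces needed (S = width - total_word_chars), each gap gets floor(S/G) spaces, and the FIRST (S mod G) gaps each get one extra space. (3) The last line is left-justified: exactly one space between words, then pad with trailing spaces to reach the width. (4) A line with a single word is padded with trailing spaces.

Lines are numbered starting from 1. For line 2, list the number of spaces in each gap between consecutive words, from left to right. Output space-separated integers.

Line 1: ['run', 'machine'] (min_width=11, slack=4)
Line 2: ['warm', 'if', 'paper'] (min_width=13, slack=2)
Line 3: ['evening', 'capture'] (min_width=15, slack=0)
Line 4: ['forest', 'valley'] (min_width=13, slack=2)
Line 5: ['good', 'version'] (min_width=12, slack=3)
Line 6: ['fast', 'string', 'in'] (min_width=14, slack=1)
Line 7: ['run'] (min_width=3, slack=12)

Answer: 2 2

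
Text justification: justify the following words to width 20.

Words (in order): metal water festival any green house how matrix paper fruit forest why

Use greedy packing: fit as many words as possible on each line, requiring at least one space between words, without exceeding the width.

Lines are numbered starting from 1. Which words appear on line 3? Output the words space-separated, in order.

Line 1: ['metal', 'water', 'festival'] (min_width=20, slack=0)
Line 2: ['any', 'green', 'house', 'how'] (min_width=19, slack=1)
Line 3: ['matrix', 'paper', 'fruit'] (min_width=18, slack=2)
Line 4: ['forest', 'why'] (min_width=10, slack=10)

Answer: matrix paper fruit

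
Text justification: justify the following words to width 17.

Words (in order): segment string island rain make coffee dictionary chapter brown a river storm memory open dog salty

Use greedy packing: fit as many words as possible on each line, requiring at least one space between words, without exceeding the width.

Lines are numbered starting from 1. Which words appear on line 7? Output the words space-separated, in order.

Answer: salty

Derivation:
Line 1: ['segment', 'string'] (min_width=14, slack=3)
Line 2: ['island', 'rain', 'make'] (min_width=16, slack=1)
Line 3: ['coffee', 'dictionary'] (min_width=17, slack=0)
Line 4: ['chapter', 'brown', 'a'] (min_width=15, slack=2)
Line 5: ['river', 'storm'] (min_width=11, slack=6)
Line 6: ['memory', 'open', 'dog'] (min_width=15, slack=2)
Line 7: ['salty'] (min_width=5, slack=12)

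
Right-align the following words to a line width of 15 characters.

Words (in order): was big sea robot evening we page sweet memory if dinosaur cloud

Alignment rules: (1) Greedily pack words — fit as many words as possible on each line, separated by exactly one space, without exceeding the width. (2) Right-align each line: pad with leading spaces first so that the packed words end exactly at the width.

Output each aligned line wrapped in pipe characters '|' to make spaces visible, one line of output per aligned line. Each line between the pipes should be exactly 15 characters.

Line 1: ['was', 'big', 'sea'] (min_width=11, slack=4)
Line 2: ['robot', 'evening'] (min_width=13, slack=2)
Line 3: ['we', 'page', 'sweet'] (min_width=13, slack=2)
Line 4: ['memory', 'if'] (min_width=9, slack=6)
Line 5: ['dinosaur', 'cloud'] (min_width=14, slack=1)

Answer: |    was big sea|
|  robot evening|
|  we page sweet|
|      memory if|
| dinosaur cloud|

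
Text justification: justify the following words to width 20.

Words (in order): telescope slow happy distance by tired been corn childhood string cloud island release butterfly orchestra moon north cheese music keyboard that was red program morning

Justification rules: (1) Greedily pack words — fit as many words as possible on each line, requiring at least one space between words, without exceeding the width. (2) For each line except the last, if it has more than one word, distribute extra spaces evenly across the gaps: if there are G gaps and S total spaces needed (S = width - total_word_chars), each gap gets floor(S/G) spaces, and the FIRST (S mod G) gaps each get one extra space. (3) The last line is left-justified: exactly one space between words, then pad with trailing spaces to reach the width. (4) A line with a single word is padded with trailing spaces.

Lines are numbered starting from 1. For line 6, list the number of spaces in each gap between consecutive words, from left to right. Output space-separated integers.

Line 1: ['telescope', 'slow', 'happy'] (min_width=20, slack=0)
Line 2: ['distance', 'by', 'tired'] (min_width=17, slack=3)
Line 3: ['been', 'corn', 'childhood'] (min_width=19, slack=1)
Line 4: ['string', 'cloud', 'island'] (min_width=19, slack=1)
Line 5: ['release', 'butterfly'] (min_width=17, slack=3)
Line 6: ['orchestra', 'moon', 'north'] (min_width=20, slack=0)
Line 7: ['cheese', 'music'] (min_width=12, slack=8)
Line 8: ['keyboard', 'that', 'was'] (min_width=17, slack=3)
Line 9: ['red', 'program', 'morning'] (min_width=19, slack=1)

Answer: 1 1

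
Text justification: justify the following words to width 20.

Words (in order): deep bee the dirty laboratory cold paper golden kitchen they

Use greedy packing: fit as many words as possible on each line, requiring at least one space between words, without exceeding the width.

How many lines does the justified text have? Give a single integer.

Line 1: ['deep', 'bee', 'the', 'dirty'] (min_width=18, slack=2)
Line 2: ['laboratory', 'cold'] (min_width=15, slack=5)
Line 3: ['paper', 'golden', 'kitchen'] (min_width=20, slack=0)
Line 4: ['they'] (min_width=4, slack=16)
Total lines: 4

Answer: 4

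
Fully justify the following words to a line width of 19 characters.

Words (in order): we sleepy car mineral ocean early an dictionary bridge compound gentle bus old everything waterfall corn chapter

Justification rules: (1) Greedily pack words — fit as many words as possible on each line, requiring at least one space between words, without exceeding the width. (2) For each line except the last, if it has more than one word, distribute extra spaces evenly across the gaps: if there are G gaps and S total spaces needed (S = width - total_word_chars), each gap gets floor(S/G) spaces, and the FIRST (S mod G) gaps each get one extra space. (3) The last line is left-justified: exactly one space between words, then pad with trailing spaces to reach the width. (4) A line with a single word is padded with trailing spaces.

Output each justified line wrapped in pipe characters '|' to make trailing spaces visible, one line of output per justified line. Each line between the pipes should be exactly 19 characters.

Line 1: ['we', 'sleepy', 'car'] (min_width=13, slack=6)
Line 2: ['mineral', 'ocean', 'early'] (min_width=19, slack=0)
Line 3: ['an', 'dictionary'] (min_width=13, slack=6)
Line 4: ['bridge', 'compound'] (min_width=15, slack=4)
Line 5: ['gentle', 'bus', 'old'] (min_width=14, slack=5)
Line 6: ['everything'] (min_width=10, slack=9)
Line 7: ['waterfall', 'corn'] (min_width=14, slack=5)
Line 8: ['chapter'] (min_width=7, slack=12)

Answer: |we    sleepy    car|
|mineral ocean early|
|an       dictionary|
|bridge     compound|
|gentle    bus   old|
|everything         |
|waterfall      corn|
|chapter            |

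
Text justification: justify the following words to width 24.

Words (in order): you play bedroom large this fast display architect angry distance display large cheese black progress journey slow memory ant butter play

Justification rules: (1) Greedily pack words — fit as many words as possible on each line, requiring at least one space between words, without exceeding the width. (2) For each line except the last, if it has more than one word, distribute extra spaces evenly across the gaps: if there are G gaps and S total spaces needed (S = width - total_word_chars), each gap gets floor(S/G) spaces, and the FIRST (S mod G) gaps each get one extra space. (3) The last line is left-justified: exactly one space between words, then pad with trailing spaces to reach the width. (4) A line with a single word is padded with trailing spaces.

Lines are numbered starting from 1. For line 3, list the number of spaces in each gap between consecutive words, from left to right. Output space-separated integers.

Line 1: ['you', 'play', 'bedroom', 'large'] (min_width=22, slack=2)
Line 2: ['this', 'fast', 'display'] (min_width=17, slack=7)
Line 3: ['architect', 'angry', 'distance'] (min_width=24, slack=0)
Line 4: ['display', 'large', 'cheese'] (min_width=20, slack=4)
Line 5: ['black', 'progress', 'journey'] (min_width=22, slack=2)
Line 6: ['slow', 'memory', 'ant', 'butter'] (min_width=22, slack=2)
Line 7: ['play'] (min_width=4, slack=20)

Answer: 1 1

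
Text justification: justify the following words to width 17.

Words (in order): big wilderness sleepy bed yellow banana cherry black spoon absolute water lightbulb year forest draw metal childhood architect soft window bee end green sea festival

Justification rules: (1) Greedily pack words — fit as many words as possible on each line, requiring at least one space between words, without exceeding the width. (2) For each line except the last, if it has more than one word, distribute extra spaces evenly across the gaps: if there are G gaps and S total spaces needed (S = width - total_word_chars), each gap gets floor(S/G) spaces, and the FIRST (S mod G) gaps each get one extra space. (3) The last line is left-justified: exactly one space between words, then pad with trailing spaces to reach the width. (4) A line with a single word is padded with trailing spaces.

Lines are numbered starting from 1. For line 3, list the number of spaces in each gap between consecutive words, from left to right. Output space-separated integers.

Answer: 5

Derivation:
Line 1: ['big', 'wilderness'] (min_width=14, slack=3)
Line 2: ['sleepy', 'bed', 'yellow'] (min_width=17, slack=0)
Line 3: ['banana', 'cherry'] (min_width=13, slack=4)
Line 4: ['black', 'spoon'] (min_width=11, slack=6)
Line 5: ['absolute', 'water'] (min_width=14, slack=3)
Line 6: ['lightbulb', 'year'] (min_width=14, slack=3)
Line 7: ['forest', 'draw', 'metal'] (min_width=17, slack=0)
Line 8: ['childhood'] (min_width=9, slack=8)
Line 9: ['architect', 'soft'] (min_width=14, slack=3)
Line 10: ['window', 'bee', 'end'] (min_width=14, slack=3)
Line 11: ['green', 'sea'] (min_width=9, slack=8)
Line 12: ['festival'] (min_width=8, slack=9)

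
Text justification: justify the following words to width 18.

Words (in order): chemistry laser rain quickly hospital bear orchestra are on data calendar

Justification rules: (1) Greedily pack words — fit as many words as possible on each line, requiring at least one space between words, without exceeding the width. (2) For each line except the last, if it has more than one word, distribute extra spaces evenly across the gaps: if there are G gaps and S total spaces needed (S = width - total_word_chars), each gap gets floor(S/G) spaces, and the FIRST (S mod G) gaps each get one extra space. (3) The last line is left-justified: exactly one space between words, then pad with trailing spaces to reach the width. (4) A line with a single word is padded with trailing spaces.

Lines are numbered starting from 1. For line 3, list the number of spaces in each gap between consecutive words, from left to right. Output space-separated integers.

Answer: 6

Derivation:
Line 1: ['chemistry', 'laser'] (min_width=15, slack=3)
Line 2: ['rain', 'quickly'] (min_width=12, slack=6)
Line 3: ['hospital', 'bear'] (min_width=13, slack=5)
Line 4: ['orchestra', 'are', 'on'] (min_width=16, slack=2)
Line 5: ['data', 'calendar'] (min_width=13, slack=5)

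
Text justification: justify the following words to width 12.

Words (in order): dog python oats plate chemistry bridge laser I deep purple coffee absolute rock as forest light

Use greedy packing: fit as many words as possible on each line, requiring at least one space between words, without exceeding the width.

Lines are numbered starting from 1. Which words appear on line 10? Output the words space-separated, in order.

Answer: forest light

Derivation:
Line 1: ['dog', 'python'] (min_width=10, slack=2)
Line 2: ['oats', 'plate'] (min_width=10, slack=2)
Line 3: ['chemistry'] (min_width=9, slack=3)
Line 4: ['bridge', 'laser'] (min_width=12, slack=0)
Line 5: ['I', 'deep'] (min_width=6, slack=6)
Line 6: ['purple'] (min_width=6, slack=6)
Line 7: ['coffee'] (min_width=6, slack=6)
Line 8: ['absolute'] (min_width=8, slack=4)
Line 9: ['rock', 'as'] (min_width=7, slack=5)
Line 10: ['forest', 'light'] (min_width=12, slack=0)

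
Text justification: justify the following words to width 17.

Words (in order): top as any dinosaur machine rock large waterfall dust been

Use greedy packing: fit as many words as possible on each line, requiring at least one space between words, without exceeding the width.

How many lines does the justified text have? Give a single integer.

Line 1: ['top', 'as', 'any'] (min_width=10, slack=7)
Line 2: ['dinosaur', 'machine'] (min_width=16, slack=1)
Line 3: ['rock', 'large'] (min_width=10, slack=7)
Line 4: ['waterfall', 'dust'] (min_width=14, slack=3)
Line 5: ['been'] (min_width=4, slack=13)
Total lines: 5

Answer: 5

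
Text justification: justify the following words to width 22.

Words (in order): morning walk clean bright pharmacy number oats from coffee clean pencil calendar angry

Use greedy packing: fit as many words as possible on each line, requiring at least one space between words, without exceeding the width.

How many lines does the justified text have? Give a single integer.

Line 1: ['morning', 'walk', 'clean'] (min_width=18, slack=4)
Line 2: ['bright', 'pharmacy', 'number'] (min_width=22, slack=0)
Line 3: ['oats', 'from', 'coffee', 'clean'] (min_width=22, slack=0)
Line 4: ['pencil', 'calendar', 'angry'] (min_width=21, slack=1)
Total lines: 4

Answer: 4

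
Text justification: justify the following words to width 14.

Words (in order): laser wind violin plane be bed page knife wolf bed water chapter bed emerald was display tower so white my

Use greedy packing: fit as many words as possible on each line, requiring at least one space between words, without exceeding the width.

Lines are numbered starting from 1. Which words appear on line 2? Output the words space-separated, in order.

Answer: violin plane

Derivation:
Line 1: ['laser', 'wind'] (min_width=10, slack=4)
Line 2: ['violin', 'plane'] (min_width=12, slack=2)
Line 3: ['be', 'bed', 'page'] (min_width=11, slack=3)
Line 4: ['knife', 'wolf', 'bed'] (min_width=14, slack=0)
Line 5: ['water', 'chapter'] (min_width=13, slack=1)
Line 6: ['bed', 'emerald'] (min_width=11, slack=3)
Line 7: ['was', 'display'] (min_width=11, slack=3)
Line 8: ['tower', 'so', 'white'] (min_width=14, slack=0)
Line 9: ['my'] (min_width=2, slack=12)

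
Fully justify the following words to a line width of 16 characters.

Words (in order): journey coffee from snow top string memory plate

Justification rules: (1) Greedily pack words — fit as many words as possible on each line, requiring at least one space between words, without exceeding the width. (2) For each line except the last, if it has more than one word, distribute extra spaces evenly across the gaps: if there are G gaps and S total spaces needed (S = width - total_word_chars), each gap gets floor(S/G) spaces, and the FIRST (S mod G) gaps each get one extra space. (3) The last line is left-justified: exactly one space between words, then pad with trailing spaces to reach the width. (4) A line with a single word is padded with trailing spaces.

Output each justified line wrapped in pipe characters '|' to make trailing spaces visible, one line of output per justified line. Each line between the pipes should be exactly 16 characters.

Line 1: ['journey', 'coffee'] (min_width=14, slack=2)
Line 2: ['from', 'snow', 'top'] (min_width=13, slack=3)
Line 3: ['string', 'memory'] (min_width=13, slack=3)
Line 4: ['plate'] (min_width=5, slack=11)

Answer: |journey   coffee|
|from   snow  top|
|string    memory|
|plate           |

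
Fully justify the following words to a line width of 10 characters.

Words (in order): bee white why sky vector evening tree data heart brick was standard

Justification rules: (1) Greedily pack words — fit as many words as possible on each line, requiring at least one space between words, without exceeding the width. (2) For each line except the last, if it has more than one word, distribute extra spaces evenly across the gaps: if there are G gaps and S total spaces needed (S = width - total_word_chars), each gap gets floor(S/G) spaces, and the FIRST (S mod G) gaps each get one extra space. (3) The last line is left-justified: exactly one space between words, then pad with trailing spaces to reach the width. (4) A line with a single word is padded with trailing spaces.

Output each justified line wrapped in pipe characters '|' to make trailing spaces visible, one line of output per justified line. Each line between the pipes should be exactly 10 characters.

Line 1: ['bee', 'white'] (min_width=9, slack=1)
Line 2: ['why', 'sky'] (min_width=7, slack=3)
Line 3: ['vector'] (min_width=6, slack=4)
Line 4: ['evening'] (min_width=7, slack=3)
Line 5: ['tree', 'data'] (min_width=9, slack=1)
Line 6: ['heart'] (min_width=5, slack=5)
Line 7: ['brick', 'was'] (min_width=9, slack=1)
Line 8: ['standard'] (min_width=8, slack=2)

Answer: |bee  white|
|why    sky|
|vector    |
|evening   |
|tree  data|
|heart     |
|brick  was|
|standard  |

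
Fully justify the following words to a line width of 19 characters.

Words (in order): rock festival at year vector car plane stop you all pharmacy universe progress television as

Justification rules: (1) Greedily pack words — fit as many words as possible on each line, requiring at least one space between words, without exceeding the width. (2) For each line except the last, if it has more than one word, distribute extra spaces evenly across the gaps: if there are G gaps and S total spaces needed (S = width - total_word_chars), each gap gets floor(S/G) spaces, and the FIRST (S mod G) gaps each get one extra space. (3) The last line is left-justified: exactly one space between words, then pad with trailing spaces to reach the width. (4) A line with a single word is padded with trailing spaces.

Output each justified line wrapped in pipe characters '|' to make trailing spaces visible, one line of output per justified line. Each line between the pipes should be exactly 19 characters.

Answer: |rock   festival  at|
|year   vector   car|
|plane  stop you all|
|pharmacy   universe|
|progress television|
|as                 |

Derivation:
Line 1: ['rock', 'festival', 'at'] (min_width=16, slack=3)
Line 2: ['year', 'vector', 'car'] (min_width=15, slack=4)
Line 3: ['plane', 'stop', 'you', 'all'] (min_width=18, slack=1)
Line 4: ['pharmacy', 'universe'] (min_width=17, slack=2)
Line 5: ['progress', 'television'] (min_width=19, slack=0)
Line 6: ['as'] (min_width=2, slack=17)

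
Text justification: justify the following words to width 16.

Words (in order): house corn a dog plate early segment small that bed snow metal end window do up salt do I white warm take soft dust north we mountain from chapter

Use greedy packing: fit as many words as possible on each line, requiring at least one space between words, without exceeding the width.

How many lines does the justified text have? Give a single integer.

Answer: 10

Derivation:
Line 1: ['house', 'corn', 'a', 'dog'] (min_width=16, slack=0)
Line 2: ['plate', 'early'] (min_width=11, slack=5)
Line 3: ['segment', 'small'] (min_width=13, slack=3)
Line 4: ['that', 'bed', 'snow'] (min_width=13, slack=3)
Line 5: ['metal', 'end', 'window'] (min_width=16, slack=0)
Line 6: ['do', 'up', 'salt', 'do', 'I'] (min_width=15, slack=1)
Line 7: ['white', 'warm', 'take'] (min_width=15, slack=1)
Line 8: ['soft', 'dust', 'north'] (min_width=15, slack=1)
Line 9: ['we', 'mountain', 'from'] (min_width=16, slack=0)
Line 10: ['chapter'] (min_width=7, slack=9)
Total lines: 10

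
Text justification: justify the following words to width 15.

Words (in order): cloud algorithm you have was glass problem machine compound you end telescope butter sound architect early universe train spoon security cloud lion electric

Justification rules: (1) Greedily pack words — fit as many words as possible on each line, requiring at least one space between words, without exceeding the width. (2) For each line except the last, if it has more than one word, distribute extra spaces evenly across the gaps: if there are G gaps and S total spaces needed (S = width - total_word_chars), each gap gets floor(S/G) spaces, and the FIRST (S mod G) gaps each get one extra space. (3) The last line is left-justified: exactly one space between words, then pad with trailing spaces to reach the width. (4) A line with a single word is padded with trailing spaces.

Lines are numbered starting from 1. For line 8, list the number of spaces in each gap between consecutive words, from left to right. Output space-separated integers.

Answer: 1

Derivation:
Line 1: ['cloud', 'algorithm'] (min_width=15, slack=0)
Line 2: ['you', 'have', 'was'] (min_width=12, slack=3)
Line 3: ['glass', 'problem'] (min_width=13, slack=2)
Line 4: ['machine'] (min_width=7, slack=8)
Line 5: ['compound', 'you'] (min_width=12, slack=3)
Line 6: ['end', 'telescope'] (min_width=13, slack=2)
Line 7: ['butter', 'sound'] (min_width=12, slack=3)
Line 8: ['architect', 'early'] (min_width=15, slack=0)
Line 9: ['universe', 'train'] (min_width=14, slack=1)
Line 10: ['spoon', 'security'] (min_width=14, slack=1)
Line 11: ['cloud', 'lion'] (min_width=10, slack=5)
Line 12: ['electric'] (min_width=8, slack=7)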